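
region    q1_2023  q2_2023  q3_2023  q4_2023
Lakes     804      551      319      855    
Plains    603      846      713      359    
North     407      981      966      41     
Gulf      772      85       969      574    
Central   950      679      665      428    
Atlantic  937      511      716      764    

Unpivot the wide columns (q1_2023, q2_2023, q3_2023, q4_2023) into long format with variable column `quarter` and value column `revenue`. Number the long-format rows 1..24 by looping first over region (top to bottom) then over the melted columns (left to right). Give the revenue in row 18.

679

24 rows total (6 × 4). Row 18: index ⌊(18-1)/4⌋ = 4 into region → Central; (18-1) mod 4 = 1 into the melted columns → q2_2023.
So row 18 is (Central, q2_2023, 679); revenue = 679.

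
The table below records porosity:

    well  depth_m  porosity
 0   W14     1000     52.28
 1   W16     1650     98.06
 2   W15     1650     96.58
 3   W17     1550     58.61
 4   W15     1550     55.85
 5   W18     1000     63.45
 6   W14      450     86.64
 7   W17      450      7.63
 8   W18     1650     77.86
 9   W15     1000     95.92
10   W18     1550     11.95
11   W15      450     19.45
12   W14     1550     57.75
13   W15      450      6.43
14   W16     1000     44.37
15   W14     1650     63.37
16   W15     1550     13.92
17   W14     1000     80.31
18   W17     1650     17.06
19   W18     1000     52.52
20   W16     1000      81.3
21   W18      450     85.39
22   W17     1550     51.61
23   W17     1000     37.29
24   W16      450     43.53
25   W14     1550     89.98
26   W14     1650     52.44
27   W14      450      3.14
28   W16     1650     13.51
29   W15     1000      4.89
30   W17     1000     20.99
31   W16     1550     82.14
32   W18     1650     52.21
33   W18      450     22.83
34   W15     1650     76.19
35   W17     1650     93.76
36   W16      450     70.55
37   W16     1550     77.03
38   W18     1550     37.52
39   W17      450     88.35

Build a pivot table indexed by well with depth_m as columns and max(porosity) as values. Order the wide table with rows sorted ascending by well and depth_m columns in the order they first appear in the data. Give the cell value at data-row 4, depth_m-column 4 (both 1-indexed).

With rows sorted ascending by well, row 4 is well=W17. depth_m columns in first-appearance order: 1000, 1650, 1550, 450; column 4 is 450.
Long rows with well=W17, depth_m=450: max(7.63, 88.35) = 88.35.

88.35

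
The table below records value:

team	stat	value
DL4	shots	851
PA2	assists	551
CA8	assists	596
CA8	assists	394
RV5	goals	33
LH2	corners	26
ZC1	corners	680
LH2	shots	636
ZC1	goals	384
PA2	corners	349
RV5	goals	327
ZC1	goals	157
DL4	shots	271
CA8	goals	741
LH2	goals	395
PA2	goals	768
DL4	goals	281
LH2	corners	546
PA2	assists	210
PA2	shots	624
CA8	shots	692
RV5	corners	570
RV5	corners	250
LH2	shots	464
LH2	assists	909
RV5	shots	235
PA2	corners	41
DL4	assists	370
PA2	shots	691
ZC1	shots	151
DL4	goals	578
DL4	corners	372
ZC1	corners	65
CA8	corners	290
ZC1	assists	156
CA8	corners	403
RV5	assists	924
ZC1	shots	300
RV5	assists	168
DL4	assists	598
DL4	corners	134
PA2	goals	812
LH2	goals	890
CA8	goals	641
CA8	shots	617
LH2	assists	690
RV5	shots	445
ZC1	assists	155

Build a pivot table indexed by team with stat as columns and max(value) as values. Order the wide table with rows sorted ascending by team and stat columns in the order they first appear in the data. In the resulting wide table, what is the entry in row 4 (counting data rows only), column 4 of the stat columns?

With rows sorted ascending by team, row 4 is team=PA2. stat columns in first-appearance order: shots, assists, goals, corners; column 4 is corners.
Long rows with team=PA2, stat=corners: max(349, 41) = 349.

349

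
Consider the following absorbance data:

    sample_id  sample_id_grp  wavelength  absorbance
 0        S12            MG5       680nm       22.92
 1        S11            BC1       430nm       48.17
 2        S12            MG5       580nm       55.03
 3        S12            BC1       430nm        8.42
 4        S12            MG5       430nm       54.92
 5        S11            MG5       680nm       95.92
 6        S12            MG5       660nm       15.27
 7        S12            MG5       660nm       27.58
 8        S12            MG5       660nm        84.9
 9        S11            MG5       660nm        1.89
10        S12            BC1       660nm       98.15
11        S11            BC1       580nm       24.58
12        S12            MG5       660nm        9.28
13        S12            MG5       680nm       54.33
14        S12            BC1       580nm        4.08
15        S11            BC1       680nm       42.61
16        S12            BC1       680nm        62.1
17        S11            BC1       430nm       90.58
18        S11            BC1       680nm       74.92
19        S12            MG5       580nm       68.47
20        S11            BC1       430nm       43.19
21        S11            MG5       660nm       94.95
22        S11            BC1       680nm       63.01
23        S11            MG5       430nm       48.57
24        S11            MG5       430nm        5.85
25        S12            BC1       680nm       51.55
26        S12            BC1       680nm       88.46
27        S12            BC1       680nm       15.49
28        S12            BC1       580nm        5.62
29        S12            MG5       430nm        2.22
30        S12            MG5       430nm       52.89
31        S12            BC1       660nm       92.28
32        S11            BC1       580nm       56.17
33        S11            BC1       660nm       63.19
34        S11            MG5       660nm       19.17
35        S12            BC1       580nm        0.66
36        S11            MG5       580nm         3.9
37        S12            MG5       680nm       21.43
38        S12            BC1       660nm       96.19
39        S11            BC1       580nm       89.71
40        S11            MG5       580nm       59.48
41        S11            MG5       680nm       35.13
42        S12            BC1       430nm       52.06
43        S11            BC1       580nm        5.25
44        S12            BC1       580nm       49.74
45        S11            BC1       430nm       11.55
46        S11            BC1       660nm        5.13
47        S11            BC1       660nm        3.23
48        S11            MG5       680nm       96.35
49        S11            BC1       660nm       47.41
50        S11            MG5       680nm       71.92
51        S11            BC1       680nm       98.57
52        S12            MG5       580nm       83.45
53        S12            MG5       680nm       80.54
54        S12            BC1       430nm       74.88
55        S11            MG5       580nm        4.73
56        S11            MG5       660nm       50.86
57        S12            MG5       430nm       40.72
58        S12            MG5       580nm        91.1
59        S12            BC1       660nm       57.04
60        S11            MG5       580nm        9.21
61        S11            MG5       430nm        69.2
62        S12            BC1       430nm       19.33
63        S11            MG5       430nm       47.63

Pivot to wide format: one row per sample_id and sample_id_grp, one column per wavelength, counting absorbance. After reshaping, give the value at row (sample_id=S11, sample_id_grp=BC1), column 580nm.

Rows with sample_id=S11, sample_id_grp=BC1 and wavelength=580nm: absorbance values are 24.58, 56.17, 89.71, 5.25.
4 rows match — count = 4.

4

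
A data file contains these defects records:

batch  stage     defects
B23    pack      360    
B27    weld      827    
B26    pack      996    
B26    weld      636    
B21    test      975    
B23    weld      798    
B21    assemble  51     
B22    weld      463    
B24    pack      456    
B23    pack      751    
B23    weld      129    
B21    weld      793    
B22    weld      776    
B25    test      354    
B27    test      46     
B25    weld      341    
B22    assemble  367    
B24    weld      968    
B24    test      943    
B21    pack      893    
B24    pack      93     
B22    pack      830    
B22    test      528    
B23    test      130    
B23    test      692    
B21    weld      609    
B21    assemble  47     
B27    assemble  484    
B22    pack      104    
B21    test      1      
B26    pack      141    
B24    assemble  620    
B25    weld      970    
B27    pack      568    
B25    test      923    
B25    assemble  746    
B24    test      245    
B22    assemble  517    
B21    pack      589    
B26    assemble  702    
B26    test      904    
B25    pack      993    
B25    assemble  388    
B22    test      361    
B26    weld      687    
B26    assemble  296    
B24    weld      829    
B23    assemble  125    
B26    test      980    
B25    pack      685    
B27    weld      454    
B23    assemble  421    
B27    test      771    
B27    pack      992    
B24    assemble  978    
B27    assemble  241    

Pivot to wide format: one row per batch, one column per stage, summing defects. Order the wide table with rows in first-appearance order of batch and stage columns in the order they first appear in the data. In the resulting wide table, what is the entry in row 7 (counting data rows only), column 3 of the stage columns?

1277

With rows in first-appearance order of batch, row 7 is batch=B25. stage columns in first-appearance order: pack, weld, test, assemble; column 3 is test.
Long rows with batch=B25, stage=test: 354 + 923 = 1277.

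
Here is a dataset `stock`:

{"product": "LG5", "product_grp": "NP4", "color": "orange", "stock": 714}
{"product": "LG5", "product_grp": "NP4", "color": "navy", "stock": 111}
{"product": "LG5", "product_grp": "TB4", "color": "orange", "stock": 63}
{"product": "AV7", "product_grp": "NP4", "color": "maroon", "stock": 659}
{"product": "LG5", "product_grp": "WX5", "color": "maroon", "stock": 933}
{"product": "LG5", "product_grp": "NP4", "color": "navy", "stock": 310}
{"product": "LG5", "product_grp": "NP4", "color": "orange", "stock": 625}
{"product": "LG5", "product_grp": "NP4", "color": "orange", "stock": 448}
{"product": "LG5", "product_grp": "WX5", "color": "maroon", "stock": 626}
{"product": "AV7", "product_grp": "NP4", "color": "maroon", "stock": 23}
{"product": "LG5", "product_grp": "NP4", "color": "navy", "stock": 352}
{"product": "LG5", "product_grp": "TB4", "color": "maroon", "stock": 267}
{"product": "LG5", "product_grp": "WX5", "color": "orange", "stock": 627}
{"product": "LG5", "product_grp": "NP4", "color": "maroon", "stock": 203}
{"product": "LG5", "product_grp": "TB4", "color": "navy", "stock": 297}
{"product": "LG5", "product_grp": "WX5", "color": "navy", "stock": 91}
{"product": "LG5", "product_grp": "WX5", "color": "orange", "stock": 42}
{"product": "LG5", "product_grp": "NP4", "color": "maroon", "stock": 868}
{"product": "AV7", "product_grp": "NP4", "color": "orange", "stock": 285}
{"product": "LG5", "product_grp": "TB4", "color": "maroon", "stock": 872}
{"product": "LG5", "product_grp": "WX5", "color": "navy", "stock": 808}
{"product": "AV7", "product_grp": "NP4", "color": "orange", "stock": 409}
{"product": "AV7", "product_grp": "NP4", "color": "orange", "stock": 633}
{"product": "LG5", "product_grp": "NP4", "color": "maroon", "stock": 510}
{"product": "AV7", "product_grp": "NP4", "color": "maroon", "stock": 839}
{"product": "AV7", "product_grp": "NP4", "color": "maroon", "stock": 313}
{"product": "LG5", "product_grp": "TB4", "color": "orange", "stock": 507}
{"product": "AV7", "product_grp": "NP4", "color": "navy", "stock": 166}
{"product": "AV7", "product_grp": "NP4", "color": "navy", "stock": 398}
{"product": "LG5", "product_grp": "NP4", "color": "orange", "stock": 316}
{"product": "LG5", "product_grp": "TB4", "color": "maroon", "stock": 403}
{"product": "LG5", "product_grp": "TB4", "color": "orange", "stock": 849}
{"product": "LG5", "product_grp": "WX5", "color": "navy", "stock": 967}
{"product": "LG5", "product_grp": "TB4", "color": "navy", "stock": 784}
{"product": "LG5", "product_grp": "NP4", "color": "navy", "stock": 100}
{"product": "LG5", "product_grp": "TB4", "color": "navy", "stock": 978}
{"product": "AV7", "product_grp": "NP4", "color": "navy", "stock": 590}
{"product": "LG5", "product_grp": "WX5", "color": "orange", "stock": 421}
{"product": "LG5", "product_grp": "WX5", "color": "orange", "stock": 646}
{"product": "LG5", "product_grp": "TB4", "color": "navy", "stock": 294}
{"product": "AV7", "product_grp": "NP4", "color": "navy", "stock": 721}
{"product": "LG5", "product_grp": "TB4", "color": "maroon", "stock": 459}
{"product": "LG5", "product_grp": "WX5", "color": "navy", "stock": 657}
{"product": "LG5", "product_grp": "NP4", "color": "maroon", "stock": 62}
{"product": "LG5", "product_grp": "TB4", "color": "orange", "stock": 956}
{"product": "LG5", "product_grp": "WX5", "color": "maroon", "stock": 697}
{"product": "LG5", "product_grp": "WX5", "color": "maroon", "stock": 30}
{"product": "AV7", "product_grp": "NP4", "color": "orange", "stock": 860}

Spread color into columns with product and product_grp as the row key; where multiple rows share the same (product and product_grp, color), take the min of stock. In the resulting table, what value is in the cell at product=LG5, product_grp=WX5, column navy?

Rows with product=LG5, product_grp=WX5 and color=navy: stock values are 91, 808, 967, 657.
min(91, 808, 967, 657) = 91.

91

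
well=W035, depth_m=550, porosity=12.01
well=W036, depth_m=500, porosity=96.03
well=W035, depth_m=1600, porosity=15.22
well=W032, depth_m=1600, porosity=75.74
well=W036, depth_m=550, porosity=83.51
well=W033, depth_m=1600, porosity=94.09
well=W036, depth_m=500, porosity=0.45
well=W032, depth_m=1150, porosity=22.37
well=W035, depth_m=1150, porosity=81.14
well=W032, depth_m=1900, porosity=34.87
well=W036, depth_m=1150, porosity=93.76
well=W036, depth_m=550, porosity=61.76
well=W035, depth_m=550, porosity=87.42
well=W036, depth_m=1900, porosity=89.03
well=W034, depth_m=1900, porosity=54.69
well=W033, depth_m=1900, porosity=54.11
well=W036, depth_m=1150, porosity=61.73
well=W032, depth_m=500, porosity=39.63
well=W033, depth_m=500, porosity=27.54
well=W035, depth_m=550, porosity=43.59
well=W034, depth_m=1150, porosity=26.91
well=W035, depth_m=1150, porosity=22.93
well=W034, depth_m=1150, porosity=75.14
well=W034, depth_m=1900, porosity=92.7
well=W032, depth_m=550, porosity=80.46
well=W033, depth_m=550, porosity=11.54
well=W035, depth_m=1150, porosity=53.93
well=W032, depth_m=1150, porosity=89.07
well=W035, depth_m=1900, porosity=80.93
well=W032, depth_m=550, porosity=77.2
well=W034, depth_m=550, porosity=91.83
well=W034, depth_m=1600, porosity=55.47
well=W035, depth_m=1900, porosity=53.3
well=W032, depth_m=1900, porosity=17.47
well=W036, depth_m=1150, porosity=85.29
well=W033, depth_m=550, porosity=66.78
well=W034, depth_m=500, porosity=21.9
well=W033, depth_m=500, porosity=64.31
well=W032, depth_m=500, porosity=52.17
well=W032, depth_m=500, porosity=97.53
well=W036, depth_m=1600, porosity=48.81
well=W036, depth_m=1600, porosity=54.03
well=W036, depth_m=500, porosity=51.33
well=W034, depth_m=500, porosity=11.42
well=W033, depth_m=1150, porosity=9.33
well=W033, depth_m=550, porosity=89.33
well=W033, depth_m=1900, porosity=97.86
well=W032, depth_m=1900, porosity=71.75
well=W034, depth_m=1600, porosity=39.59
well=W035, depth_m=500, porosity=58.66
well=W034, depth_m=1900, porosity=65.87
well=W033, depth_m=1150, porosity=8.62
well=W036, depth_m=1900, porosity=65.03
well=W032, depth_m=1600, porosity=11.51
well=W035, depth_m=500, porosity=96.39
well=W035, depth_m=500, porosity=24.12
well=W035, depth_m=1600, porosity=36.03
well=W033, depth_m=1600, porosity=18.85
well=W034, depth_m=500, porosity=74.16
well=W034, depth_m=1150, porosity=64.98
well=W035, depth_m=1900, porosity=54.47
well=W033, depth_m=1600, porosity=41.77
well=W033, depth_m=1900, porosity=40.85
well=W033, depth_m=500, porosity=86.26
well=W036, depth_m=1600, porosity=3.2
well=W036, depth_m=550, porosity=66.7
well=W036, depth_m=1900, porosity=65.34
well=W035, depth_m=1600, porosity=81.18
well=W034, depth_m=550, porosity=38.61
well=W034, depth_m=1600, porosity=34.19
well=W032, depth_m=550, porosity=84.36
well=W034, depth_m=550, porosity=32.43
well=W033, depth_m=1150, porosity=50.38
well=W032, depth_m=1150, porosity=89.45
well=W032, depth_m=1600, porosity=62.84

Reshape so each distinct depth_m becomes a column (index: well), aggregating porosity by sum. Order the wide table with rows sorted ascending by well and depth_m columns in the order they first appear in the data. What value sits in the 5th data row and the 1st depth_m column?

With rows sorted ascending by well, row 5 is well=W036. depth_m columns in first-appearance order: 550, 500, 1600, 1150, 1900; column 1 is 550.
Long rows with well=W036, depth_m=550: 83.51 + 61.76 + 66.7 = 211.97.

211.97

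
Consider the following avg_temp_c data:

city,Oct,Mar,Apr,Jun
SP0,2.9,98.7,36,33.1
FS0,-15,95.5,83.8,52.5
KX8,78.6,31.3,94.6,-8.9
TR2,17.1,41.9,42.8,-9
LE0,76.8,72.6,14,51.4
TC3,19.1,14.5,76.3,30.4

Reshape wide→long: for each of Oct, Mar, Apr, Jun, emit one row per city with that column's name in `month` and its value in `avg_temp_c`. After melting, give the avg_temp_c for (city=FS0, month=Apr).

83.8

Unpivoting turns each (city, wide-column) pair into one long row.
The wide cell at row FS0, column Apr holds 83.8, so the long row (FS0, Apr) has avg_temp_c=83.8.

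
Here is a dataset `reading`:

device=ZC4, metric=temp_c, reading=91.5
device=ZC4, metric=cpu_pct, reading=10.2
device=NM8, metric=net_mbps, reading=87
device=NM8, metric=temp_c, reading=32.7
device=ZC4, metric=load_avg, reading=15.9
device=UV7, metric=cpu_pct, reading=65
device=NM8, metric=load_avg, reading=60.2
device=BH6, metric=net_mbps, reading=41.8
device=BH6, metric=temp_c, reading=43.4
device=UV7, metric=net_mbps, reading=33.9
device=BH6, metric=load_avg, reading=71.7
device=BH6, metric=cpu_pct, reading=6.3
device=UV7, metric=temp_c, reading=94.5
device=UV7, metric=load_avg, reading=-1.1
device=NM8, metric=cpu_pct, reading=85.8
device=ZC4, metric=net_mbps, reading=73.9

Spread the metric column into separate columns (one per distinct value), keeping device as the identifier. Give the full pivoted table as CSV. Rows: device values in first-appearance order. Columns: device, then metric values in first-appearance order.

device,temp_c,cpu_pct,net_mbps,load_avg
ZC4,91.5,10.2,73.9,15.9
NM8,32.7,85.8,87,60.2
UV7,94.5,65,33.9,-1.1
BH6,43.4,6.3,41.8,71.7

Columns: device plus the 4 distinct metric values (temp_c, cpu_pct, net_mbps, load_avg).
For example, row ZC4 column temp_c takes reading=91.5 from the long row (ZC4, temp_c).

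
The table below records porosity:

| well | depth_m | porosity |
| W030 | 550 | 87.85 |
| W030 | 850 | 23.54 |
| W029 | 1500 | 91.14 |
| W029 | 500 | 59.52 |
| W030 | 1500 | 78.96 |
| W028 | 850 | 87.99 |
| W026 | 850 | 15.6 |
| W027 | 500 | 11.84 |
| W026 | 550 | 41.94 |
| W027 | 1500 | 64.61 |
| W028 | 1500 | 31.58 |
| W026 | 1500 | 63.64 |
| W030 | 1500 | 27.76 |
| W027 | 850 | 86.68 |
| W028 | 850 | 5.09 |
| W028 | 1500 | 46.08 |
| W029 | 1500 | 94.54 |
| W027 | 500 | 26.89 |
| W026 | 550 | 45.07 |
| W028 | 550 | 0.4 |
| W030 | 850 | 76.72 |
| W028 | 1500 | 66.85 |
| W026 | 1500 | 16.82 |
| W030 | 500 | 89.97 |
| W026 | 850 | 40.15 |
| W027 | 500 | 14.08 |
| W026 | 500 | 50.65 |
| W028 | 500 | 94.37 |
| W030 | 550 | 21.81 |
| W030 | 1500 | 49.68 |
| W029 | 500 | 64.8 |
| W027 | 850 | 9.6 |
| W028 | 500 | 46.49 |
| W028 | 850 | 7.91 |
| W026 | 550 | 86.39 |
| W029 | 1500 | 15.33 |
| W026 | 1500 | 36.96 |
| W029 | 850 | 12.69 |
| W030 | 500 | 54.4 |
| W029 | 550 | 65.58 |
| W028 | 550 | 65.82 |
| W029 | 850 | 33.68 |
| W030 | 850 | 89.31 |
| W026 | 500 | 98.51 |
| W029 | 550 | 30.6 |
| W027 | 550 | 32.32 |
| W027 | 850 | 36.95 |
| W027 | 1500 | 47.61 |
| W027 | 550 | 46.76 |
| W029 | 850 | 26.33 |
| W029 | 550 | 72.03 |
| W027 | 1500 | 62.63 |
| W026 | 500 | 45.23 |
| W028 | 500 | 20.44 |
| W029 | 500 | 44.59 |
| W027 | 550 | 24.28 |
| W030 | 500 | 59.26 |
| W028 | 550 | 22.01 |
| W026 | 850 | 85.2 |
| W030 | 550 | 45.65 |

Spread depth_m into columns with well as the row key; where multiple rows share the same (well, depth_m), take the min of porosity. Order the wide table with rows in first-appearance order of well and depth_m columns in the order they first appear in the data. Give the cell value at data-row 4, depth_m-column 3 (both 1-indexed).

With rows in first-appearance order of well, row 4 is well=W026. depth_m columns in first-appearance order: 550, 850, 1500, 500; column 3 is 1500.
Long rows with well=W026, depth_m=1500: min(63.64, 16.82, 36.96) = 16.82.

16.82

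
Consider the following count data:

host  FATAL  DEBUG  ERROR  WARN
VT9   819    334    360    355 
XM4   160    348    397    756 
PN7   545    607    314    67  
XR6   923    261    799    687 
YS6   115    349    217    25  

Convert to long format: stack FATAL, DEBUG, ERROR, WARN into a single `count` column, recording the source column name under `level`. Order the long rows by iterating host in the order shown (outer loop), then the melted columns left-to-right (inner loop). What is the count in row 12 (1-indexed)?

67

20 rows total (5 × 4). Row 12: index ⌊(12-1)/4⌋ = 2 into host → PN7; (12-1) mod 4 = 3 into the melted columns → WARN.
So row 12 is (PN7, WARN, 67); count = 67.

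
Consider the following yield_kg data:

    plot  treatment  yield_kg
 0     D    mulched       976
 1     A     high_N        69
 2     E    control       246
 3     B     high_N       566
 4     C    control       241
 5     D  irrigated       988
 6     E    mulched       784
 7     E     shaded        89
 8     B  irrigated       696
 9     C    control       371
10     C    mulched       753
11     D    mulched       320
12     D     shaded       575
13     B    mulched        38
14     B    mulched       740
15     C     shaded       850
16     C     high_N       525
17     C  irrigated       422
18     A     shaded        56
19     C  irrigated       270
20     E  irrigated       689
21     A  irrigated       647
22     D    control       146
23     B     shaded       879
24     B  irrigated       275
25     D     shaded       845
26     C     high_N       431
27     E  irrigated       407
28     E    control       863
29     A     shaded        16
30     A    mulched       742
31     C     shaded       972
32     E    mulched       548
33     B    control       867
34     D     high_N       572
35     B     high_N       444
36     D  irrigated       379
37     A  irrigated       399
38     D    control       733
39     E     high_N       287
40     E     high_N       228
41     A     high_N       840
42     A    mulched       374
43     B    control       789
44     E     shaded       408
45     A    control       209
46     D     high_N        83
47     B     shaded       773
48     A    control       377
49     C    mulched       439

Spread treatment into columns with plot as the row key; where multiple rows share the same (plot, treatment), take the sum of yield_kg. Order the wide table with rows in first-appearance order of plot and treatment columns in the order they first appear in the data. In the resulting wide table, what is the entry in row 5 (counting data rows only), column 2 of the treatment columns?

With rows in first-appearance order of plot, row 5 is plot=C. treatment columns in first-appearance order: mulched, high_N, control, irrigated, shaded; column 2 is high_N.
Long rows with plot=C, treatment=high_N: 525 + 431 = 956.

956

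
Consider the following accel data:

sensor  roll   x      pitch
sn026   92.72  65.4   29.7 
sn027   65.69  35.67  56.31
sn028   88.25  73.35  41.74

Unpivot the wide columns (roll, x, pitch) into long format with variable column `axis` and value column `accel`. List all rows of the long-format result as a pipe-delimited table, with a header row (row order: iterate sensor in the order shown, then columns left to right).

| sensor | axis | accel |
| sn026 | roll | 92.72 |
| sn026 | x | 65.4 |
| sn026 | pitch | 29.7 |
| sn027 | roll | 65.69 |
| sn027 | x | 35.67 |
| sn027 | pitch | 56.31 |
| sn028 | roll | 88.25 |
| sn028 | x | 73.35 |
| sn028 | pitch | 41.74 |

Each (sensor, column) pair becomes one row: 3 × 3 = 9 rows.
For example, (sn026, roll) → accel=92.72.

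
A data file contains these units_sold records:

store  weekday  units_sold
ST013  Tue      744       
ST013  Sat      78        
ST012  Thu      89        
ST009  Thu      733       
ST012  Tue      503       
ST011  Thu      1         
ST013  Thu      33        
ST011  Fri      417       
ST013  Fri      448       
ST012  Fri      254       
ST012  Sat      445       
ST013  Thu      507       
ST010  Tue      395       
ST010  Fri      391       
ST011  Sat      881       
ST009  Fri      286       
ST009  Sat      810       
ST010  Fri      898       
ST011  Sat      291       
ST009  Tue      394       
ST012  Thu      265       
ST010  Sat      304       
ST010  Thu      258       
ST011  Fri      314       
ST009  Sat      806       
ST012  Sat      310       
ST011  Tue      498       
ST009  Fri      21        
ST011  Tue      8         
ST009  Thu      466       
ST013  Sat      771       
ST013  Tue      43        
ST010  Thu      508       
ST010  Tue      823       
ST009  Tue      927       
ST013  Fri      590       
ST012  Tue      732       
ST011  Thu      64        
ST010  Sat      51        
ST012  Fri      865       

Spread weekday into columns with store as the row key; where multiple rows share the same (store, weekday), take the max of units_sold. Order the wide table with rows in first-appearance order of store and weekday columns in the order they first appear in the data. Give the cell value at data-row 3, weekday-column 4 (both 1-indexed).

286

With rows in first-appearance order of store, row 3 is store=ST009. weekday columns in first-appearance order: Tue, Sat, Thu, Fri; column 4 is Fri.
Long rows with store=ST009, weekday=Fri: max(286, 21) = 286.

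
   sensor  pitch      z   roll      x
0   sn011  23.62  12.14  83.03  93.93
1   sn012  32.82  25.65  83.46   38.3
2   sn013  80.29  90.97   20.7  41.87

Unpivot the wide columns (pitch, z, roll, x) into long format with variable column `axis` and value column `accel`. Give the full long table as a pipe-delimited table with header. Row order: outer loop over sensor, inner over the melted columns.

Each (sensor, column) pair becomes one row: 3 × 4 = 12 rows.
For example, (sn011, pitch) → accel=23.62.

| sensor | axis | accel |
| sn011 | pitch | 23.62 |
| sn011 | z | 12.14 |
| sn011 | roll | 83.03 |
| sn011 | x | 93.93 |
| sn012 | pitch | 32.82 |
| sn012 | z | 25.65 |
| sn012 | roll | 83.46 |
| sn012 | x | 38.3 |
| sn013 | pitch | 80.29 |
| sn013 | z | 90.97 |
| sn013 | roll | 20.7 |
| sn013 | x | 41.87 |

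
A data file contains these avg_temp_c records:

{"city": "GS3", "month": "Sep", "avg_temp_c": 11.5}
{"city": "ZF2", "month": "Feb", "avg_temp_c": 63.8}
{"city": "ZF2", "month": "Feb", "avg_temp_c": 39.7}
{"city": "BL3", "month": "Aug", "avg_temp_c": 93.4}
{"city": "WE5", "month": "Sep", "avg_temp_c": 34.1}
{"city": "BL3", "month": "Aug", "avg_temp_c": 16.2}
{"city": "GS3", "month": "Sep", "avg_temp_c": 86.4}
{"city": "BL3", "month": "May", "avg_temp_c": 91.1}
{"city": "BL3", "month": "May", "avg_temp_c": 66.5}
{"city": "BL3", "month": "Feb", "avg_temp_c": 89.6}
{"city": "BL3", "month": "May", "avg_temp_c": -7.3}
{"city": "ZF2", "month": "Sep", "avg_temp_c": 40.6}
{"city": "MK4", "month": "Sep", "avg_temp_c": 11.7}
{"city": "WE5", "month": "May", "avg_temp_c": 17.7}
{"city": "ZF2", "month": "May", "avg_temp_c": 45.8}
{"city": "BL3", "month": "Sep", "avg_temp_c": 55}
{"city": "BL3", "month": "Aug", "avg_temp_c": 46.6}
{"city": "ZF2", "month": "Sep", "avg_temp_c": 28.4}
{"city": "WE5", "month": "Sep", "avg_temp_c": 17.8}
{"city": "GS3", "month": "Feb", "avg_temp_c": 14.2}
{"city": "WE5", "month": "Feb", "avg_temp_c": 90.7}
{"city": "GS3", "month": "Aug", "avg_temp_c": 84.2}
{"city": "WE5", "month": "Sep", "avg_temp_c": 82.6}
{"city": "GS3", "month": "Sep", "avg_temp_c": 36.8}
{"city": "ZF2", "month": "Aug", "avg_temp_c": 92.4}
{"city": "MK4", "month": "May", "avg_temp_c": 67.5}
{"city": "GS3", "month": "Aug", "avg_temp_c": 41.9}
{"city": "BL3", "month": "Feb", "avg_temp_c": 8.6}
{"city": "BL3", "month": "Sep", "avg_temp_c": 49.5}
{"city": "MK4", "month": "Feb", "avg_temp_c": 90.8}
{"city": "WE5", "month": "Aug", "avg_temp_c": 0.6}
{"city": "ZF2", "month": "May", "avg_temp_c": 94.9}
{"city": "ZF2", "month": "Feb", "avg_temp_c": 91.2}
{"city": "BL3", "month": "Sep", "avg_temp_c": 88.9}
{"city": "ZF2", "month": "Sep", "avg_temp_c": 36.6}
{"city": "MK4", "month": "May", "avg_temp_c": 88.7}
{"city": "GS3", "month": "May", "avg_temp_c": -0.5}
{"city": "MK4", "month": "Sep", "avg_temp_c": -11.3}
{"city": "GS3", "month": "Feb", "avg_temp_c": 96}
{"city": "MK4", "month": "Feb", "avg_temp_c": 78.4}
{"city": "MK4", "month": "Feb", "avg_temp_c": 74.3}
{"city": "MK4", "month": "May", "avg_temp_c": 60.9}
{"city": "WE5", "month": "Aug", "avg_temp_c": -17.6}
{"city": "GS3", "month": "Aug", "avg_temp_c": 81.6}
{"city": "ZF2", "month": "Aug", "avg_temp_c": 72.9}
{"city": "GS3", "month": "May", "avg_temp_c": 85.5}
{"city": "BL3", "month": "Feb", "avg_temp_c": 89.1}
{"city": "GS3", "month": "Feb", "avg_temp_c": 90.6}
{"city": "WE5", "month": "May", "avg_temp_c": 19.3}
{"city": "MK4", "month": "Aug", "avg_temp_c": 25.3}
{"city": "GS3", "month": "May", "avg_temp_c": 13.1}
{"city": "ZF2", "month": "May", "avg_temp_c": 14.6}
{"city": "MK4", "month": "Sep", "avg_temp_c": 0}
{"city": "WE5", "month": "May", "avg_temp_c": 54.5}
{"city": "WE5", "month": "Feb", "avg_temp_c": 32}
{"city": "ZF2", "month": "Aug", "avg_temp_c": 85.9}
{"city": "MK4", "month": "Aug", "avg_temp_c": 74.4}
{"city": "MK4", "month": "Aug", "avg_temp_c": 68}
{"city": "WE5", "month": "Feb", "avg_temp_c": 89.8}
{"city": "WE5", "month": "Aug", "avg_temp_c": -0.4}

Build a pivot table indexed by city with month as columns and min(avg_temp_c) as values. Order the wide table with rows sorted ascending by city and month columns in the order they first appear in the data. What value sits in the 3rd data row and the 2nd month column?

With rows sorted ascending by city, row 3 is city=MK4. month columns in first-appearance order: Sep, Feb, Aug, May; column 2 is Feb.
Long rows with city=MK4, month=Feb: min(90.8, 78.4, 74.3) = 74.3.

74.3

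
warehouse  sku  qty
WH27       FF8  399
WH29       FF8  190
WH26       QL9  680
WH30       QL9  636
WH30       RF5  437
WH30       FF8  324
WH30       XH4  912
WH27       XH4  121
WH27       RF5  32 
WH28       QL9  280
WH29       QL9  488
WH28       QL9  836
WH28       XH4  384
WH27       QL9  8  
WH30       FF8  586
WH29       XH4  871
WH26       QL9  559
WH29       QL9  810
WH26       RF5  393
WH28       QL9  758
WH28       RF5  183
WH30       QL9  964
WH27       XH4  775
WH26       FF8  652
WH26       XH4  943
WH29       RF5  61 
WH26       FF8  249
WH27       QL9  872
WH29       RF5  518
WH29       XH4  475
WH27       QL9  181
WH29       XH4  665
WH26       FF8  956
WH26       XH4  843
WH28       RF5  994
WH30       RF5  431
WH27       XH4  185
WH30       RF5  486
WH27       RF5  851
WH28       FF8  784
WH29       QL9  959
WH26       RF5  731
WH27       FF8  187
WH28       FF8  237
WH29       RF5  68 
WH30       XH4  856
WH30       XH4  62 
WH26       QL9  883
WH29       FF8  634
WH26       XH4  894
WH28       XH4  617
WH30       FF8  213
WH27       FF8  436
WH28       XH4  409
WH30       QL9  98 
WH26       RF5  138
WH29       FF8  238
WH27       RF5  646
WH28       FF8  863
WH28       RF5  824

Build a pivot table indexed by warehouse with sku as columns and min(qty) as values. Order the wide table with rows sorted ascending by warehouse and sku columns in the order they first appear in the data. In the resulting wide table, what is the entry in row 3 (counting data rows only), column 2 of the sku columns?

280

With rows sorted ascending by warehouse, row 3 is warehouse=WH28. sku columns in first-appearance order: FF8, QL9, RF5, XH4; column 2 is QL9.
Long rows with warehouse=WH28, sku=QL9: min(280, 836, 758) = 280.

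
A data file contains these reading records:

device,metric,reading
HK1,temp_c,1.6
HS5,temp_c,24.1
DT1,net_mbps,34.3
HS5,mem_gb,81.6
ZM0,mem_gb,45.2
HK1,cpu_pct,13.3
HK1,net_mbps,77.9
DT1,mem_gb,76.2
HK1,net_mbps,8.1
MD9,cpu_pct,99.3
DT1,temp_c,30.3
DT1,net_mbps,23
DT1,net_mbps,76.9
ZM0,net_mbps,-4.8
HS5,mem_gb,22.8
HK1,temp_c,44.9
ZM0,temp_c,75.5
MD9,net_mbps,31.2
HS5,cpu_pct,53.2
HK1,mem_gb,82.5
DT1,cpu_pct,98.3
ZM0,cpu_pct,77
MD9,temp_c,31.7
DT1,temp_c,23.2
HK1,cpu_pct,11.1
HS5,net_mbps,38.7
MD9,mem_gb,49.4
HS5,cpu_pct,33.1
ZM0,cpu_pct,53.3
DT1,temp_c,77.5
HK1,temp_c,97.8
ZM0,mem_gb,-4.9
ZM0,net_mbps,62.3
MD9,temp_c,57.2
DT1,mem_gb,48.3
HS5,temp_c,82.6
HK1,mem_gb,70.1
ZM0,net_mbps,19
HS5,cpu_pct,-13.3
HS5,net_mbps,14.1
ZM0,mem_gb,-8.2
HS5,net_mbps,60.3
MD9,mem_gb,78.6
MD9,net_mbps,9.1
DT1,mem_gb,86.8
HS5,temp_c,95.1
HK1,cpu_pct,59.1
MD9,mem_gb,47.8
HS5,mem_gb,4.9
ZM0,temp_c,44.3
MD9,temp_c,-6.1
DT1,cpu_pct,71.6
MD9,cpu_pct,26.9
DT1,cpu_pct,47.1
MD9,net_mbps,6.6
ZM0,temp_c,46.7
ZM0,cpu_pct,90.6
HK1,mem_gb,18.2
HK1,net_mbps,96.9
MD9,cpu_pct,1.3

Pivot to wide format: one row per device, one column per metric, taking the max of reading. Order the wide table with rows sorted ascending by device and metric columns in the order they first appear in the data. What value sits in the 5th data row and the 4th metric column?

With rows sorted ascending by device, row 5 is device=ZM0. metric columns in first-appearance order: temp_c, net_mbps, mem_gb, cpu_pct; column 4 is cpu_pct.
Long rows with device=ZM0, metric=cpu_pct: max(77, 53.3, 90.6) = 90.6.

90.6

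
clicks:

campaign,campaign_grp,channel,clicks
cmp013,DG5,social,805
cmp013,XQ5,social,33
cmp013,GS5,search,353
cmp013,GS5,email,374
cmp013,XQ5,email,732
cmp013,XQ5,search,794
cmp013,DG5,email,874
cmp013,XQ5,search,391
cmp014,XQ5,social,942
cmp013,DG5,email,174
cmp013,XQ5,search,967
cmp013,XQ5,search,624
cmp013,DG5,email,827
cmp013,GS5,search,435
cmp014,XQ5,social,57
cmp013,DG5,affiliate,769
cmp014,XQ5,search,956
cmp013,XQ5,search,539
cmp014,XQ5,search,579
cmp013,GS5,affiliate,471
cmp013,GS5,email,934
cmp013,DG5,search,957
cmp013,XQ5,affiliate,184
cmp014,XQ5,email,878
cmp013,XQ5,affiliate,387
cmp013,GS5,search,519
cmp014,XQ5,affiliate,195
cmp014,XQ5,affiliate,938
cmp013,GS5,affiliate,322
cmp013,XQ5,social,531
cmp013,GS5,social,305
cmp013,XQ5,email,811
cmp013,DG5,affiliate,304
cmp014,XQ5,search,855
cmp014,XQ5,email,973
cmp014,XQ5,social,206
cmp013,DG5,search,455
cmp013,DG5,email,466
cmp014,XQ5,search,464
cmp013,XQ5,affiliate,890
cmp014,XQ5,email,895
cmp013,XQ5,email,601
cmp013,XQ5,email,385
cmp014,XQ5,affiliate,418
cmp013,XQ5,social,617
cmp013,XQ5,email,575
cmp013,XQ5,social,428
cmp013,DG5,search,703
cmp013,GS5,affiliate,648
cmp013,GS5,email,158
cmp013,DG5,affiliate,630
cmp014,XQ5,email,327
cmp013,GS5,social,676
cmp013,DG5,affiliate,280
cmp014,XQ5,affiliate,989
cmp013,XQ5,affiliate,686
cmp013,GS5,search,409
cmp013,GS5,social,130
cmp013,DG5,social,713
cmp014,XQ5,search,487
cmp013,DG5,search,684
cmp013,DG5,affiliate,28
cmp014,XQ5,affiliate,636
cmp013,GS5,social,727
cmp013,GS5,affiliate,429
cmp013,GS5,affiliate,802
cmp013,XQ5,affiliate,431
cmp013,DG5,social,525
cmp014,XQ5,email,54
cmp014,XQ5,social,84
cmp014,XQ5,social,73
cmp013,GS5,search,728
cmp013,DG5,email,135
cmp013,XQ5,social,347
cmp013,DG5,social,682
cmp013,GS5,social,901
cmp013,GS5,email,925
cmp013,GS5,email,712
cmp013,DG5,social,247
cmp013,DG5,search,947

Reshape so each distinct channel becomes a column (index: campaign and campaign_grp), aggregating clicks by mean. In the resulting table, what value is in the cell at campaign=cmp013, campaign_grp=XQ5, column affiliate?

515.60

Rows with campaign=cmp013, campaign_grp=XQ5 and channel=affiliate: clicks values are 184, 387, 890, 686, 431.
(184 + 387 + 890 + 686 + 431) / 5 = 515.60.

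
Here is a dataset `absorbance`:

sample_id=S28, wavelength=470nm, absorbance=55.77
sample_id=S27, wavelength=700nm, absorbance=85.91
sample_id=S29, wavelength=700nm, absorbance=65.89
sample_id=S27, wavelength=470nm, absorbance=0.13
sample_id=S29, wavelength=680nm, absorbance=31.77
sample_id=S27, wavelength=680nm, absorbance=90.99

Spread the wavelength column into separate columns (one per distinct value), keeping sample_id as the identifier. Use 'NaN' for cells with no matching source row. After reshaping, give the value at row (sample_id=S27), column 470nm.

0.13

The long row with sample_id=S27, wavelength=470nm has absorbance=0.13.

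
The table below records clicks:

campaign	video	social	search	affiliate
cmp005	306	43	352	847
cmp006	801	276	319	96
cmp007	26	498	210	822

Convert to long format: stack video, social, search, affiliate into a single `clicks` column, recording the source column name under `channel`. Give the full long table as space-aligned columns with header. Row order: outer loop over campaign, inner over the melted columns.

campaign  channel    clicks
cmp005    video      306   
cmp005    social     43    
cmp005    search     352   
cmp005    affiliate  847   
cmp006    video      801   
cmp006    social     276   
cmp006    search     319   
cmp006    affiliate  96    
cmp007    video      26    
cmp007    social     498   
cmp007    search     210   
cmp007    affiliate  822   

Each (campaign, column) pair becomes one row: 3 × 4 = 12 rows.
For example, (cmp005, video) → clicks=306.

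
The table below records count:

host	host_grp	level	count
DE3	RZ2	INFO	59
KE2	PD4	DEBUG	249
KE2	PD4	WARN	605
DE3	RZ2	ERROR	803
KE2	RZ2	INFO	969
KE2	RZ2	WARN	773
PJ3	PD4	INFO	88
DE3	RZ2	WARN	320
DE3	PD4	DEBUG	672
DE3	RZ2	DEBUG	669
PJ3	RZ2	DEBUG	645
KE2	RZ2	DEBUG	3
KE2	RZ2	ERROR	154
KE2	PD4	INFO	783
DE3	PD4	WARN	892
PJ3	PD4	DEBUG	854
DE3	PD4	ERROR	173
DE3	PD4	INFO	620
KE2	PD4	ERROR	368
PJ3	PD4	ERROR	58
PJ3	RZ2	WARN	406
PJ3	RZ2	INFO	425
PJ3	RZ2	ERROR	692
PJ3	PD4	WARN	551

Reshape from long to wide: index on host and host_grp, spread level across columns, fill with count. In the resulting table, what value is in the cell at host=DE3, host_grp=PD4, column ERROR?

173

Wide layout: rows indexed by host and host_grp, columns are the 4 distinct level values (INFO, DEBUG, WARN, ERROR).
Cell (host=DE3, host_grp=PD4, level=ERROR) draws from the long row where host=DE3, host_grp=PD4 and level=ERROR, which has count=173.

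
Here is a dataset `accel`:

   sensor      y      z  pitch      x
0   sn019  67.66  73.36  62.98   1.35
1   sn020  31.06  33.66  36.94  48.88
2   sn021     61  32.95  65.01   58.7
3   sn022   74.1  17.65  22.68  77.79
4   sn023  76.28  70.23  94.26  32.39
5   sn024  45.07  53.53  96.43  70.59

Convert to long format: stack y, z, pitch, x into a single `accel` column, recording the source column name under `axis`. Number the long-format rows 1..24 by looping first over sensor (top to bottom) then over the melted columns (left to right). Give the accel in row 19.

24 rows total (6 × 4). Row 19: index ⌊(19-1)/4⌋ = 4 into sensor → sn023; (19-1) mod 4 = 2 into the melted columns → pitch.
So row 19 is (sn023, pitch, 94.26); accel = 94.26.

94.26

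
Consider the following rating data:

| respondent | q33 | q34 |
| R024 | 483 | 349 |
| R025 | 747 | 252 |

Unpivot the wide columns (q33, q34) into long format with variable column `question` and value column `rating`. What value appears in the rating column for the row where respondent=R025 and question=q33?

747

Unpivoting turns each (respondent, wide-column) pair into one long row.
The wide cell at row R025, column q33 holds 747, so the long row (R025, q33) has rating=747.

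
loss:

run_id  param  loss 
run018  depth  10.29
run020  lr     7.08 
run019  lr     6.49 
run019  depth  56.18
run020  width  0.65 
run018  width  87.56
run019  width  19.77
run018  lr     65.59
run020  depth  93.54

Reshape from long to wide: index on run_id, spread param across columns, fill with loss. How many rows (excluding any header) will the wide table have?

3

3 distinct run_id values → 3 rows.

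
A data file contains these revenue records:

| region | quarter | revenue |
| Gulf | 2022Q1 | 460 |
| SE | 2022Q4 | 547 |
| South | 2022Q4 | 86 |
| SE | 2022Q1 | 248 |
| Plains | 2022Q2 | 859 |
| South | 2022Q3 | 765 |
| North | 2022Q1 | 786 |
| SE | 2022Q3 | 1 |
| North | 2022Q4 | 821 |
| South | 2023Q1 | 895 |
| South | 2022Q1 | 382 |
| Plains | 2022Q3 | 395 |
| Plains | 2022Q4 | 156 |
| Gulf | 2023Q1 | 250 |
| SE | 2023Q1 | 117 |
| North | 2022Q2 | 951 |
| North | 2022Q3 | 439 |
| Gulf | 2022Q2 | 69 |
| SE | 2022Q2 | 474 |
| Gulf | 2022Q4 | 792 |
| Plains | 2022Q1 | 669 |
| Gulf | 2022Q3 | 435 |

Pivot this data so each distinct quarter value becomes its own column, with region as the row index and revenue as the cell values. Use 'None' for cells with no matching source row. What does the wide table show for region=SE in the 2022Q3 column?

The long row with region=SE, quarter=2022Q3 has revenue=1.

1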